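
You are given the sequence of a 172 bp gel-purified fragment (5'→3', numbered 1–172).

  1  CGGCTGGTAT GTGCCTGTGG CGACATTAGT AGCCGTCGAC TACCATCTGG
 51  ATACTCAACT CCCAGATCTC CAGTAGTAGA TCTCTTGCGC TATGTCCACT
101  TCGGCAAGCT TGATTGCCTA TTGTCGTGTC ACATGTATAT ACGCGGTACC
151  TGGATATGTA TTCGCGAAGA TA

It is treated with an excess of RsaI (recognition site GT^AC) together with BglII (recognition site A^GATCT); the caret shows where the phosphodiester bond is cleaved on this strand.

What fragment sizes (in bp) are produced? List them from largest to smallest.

The RsaI site (GTAC) starts at position 146.
RsaI cuts after base 2 of each site, so after position 147.
BglII sites (AGATCT) start at positions 64, 78.
BglII cuts after the first base of each site, so after positions 64, 78.
Combined cut positions: 64, 78, 147.
Linear molecule, 3 cuts → 4 fragments:
  1–64 → 64 bp
  65–78 → 14 bp
  79–147 → 69 bp
  148–172 → 25 bp
Sorted largest to smallest: 69, 64, 25, 14 bp.

69, 64, 25, 14 bp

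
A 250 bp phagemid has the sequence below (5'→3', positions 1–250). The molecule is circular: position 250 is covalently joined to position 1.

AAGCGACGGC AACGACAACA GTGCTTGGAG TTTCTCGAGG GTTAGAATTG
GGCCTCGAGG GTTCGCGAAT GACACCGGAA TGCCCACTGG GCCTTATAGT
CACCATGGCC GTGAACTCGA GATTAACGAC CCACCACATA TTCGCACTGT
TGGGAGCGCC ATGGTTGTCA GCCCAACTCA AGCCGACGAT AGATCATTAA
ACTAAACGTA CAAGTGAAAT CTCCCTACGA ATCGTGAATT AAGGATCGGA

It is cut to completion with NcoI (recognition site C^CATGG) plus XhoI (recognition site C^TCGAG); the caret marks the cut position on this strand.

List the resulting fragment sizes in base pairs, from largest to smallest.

NcoI sites (CCATGG) start at positions 103, 159.
NcoI cuts after the first base of each site, so after positions 103, 159.
XhoI sites (CTCGAG) start at positions 34, 54, 116.
XhoI cuts after the first base of each site, so after positions 34, 54, 116.
Combined cut positions: 34, 54, 103, 116, 159.
Circular molecule, 5 cuts → 5 fragments:
  35–54 → 20 bp
  55–103 → 49 bp
  104–116 → 13 bp
  117–159 → 43 bp
  160–250 then 1–34 → 91 + 34 = 125 bp
Sorted largest to smallest: 125, 49, 43, 20, 13 bp.

125, 49, 43, 20, 13 bp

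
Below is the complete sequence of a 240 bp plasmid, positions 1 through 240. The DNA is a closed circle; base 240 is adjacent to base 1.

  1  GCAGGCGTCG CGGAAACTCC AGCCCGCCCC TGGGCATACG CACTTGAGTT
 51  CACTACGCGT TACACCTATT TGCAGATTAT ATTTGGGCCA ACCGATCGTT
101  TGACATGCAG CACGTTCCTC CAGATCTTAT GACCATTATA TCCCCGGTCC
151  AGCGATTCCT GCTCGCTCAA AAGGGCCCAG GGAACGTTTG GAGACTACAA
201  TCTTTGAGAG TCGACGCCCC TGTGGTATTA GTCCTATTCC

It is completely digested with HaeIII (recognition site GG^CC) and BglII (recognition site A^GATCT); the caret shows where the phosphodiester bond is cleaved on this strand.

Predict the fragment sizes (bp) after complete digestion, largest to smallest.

152, 53, 35 bp

HaeIII sites (GGCC) start at positions 86, 174.
HaeIII cuts after base 2 of each site, so after positions 87, 175.
The BglII site (AGATCT) starts at position 122.
BglII cuts after the first base of each site, so after position 122.
Combined cut positions: 87, 122, 175.
Circular molecule, 3 cuts → 3 fragments:
  88–122 → 35 bp
  123–175 → 53 bp
  176–240 then 1–87 → 65 + 87 = 152 bp
Sorted largest to smallest: 152, 53, 35 bp.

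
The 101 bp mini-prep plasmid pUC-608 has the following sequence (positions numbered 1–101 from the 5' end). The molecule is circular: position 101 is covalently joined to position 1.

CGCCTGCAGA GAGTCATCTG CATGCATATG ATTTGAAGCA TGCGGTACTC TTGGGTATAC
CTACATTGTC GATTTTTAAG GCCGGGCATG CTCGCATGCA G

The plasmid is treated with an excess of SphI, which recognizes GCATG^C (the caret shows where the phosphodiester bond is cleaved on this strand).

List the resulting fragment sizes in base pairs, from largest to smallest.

48, 27, 18, 8 bp

SphI sites (GCATGC) start at positions 20, 38, 86, 94.
SphI cuts after base 5 of each site (before the last base), so after positions 24, 42, 90, 98.
Circular molecule, 4 cuts → 4 fragments:
  25–42 → 18 bp
  43–90 → 48 bp
  91–98 → 8 bp
  99–101 then 1–24 → 3 + 24 = 27 bp
Sorted largest to smallest: 48, 27, 18, 8 bp.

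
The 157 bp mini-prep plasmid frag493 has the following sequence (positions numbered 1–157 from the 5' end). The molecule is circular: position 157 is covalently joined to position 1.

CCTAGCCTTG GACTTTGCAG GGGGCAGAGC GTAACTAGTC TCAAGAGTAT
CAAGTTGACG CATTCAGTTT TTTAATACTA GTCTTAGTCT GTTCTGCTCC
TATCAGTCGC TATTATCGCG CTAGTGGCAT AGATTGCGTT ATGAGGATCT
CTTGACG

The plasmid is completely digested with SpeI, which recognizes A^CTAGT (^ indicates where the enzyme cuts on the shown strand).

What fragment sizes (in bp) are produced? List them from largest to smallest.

114, 43 bp

SpeI sites (ACTAGT) start at positions 34, 77.
SpeI cuts after the first base of each site, so after positions 34, 77.
Circular molecule, 2 cuts → 2 fragments:
  35–77 → 43 bp
  78–157 then 1–34 → 80 + 34 = 114 bp
Sorted largest to smallest: 114, 43 bp.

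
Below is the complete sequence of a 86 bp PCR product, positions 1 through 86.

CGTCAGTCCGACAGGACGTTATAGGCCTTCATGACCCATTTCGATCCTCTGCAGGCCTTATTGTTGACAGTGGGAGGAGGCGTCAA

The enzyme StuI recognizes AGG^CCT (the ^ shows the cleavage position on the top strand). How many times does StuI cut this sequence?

2

AGGCCT occurs starting at positions 23, 53.
StuI cuts at 2 sites.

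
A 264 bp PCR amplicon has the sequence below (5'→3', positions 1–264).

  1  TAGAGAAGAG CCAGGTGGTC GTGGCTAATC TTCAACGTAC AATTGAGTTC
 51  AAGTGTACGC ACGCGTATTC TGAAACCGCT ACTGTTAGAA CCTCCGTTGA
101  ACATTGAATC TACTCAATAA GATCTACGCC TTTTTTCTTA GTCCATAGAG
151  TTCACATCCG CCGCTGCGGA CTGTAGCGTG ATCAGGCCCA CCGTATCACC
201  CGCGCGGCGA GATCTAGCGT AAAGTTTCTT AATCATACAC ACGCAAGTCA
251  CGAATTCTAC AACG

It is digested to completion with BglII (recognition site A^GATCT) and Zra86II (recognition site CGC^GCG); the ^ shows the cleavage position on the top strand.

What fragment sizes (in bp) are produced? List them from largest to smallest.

BglII sites (AGATCT) start at positions 120, 210.
BglII cuts after the first base of each site, so after positions 120, 210.
The Zra86II site (CGCGCG) starts at position 201.
Zra86II cuts after base 3 of each site, so after position 203.
Combined cut positions: 120, 203, 210.
Linear molecule, 3 cuts → 4 fragments:
  1–120 → 120 bp
  121–203 → 83 bp
  204–210 → 7 bp
  211–264 → 54 bp
Sorted largest to smallest: 120, 83, 54, 7 bp.

120, 83, 54, 7 bp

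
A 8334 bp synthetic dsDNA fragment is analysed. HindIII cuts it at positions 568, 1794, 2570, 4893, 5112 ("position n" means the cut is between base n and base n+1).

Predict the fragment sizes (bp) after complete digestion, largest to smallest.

Linear molecule, 5 cuts → 6 fragments:
  568 − 0 = 568 bp
  1794 − 568 = 1226 bp
  2570 − 1794 = 776 bp
  4893 − 2570 = 2323 bp
  5112 − 4893 = 219 bp
  8334 − 5112 = 3222 bp
Sorted largest to smallest: 3222, 2323, 1226, 776, 568, 219 bp.

3222, 2323, 1226, 776, 568, 219 bp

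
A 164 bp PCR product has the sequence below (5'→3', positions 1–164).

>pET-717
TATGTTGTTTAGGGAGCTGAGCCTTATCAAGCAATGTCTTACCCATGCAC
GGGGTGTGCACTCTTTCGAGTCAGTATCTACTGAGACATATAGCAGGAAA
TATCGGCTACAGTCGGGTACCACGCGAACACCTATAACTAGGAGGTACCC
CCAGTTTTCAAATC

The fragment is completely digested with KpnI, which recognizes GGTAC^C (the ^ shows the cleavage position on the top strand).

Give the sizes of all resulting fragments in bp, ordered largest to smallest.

120, 28, 16 bp

KpnI sites (GGTACC) start at positions 116, 144.
KpnI cuts after base 5 of each site (before the last base), so after positions 120, 148.
Linear molecule, 2 cuts → 3 fragments:
  1–120 → 120 bp
  121–148 → 28 bp
  149–164 → 16 bp
Sorted largest to smallest: 120, 28, 16 bp.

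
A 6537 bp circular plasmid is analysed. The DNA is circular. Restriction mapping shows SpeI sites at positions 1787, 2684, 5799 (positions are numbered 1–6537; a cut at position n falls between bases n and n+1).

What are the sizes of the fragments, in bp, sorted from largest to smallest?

Circular molecule, 3 cuts → 3 fragments:
  2684 − 1787 = 897 bp
  5799 − 2684 = 3115 bp
  wrap: 6537 − 5799 + 1787 = 2525 bp
Sorted largest to smallest: 3115, 2525, 897 bp.

3115, 2525, 897 bp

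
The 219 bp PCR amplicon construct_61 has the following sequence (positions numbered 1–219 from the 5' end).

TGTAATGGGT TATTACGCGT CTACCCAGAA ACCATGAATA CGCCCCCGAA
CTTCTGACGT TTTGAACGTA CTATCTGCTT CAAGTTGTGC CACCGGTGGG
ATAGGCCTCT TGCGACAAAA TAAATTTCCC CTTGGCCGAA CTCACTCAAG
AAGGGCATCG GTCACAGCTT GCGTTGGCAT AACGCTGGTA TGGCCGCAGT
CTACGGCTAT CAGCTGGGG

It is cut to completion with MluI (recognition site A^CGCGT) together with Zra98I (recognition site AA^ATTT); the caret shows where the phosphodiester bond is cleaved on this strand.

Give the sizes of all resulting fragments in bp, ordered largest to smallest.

The MluI site (ACGCGT) starts at position 15.
MluI cuts after the first base of each site, so after position 15.
The Zra98I site (AAATTT) starts at position 122.
Zra98I cuts after base 2 of each site, so after position 123.
Combined cut positions: 15, 123.
Linear molecule, 2 cuts → 3 fragments:
  1–15 → 15 bp
  16–123 → 108 bp
  124–219 → 96 bp
Sorted largest to smallest: 108, 96, 15 bp.

108, 96, 15 bp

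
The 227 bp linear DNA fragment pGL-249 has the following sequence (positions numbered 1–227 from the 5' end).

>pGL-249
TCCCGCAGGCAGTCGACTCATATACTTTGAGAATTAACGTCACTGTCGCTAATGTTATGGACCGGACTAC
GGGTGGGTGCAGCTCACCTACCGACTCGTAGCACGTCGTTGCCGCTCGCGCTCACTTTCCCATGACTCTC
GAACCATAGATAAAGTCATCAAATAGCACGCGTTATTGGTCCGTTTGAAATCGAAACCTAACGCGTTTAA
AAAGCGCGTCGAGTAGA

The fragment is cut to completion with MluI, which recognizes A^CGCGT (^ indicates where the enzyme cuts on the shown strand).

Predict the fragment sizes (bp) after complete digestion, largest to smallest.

168, 33, 26 bp

MluI sites (ACGCGT) start at positions 168, 201.
MluI cuts after the first base of each site, so after positions 168, 201.
Linear molecule, 2 cuts → 3 fragments:
  1–168 → 168 bp
  169–201 → 33 bp
  202–227 → 26 bp
Sorted largest to smallest: 168, 33, 26 bp.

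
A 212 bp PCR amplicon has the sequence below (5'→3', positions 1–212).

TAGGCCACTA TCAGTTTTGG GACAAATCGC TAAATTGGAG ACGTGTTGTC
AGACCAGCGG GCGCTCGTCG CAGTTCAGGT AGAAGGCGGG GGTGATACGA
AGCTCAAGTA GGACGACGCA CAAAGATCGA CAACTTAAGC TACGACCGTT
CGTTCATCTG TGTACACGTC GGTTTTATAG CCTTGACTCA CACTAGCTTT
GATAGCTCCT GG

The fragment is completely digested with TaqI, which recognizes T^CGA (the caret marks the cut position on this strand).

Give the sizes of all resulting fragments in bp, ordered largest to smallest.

The TaqI site (TCGA) starts at position 127.
TaqI cuts after the first base of each site, so after position 127.
Linear molecule, 1 cut → 2 fragments:
  1–127 → 127 bp
  128–212 → 85 bp
Sorted largest to smallest: 127, 85 bp.

127, 85 bp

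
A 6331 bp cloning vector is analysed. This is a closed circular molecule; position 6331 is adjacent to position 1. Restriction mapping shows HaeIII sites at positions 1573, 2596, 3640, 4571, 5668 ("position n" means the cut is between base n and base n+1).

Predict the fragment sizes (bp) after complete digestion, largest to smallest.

Circular molecule, 5 cuts → 5 fragments:
  2596 − 1573 = 1023 bp
  3640 − 2596 = 1044 bp
  4571 − 3640 = 931 bp
  5668 − 4571 = 1097 bp
  wrap: 6331 − 5668 + 1573 = 2236 bp
Sorted largest to smallest: 2236, 1097, 1044, 1023, 931 bp.

2236, 1097, 1044, 1023, 931 bp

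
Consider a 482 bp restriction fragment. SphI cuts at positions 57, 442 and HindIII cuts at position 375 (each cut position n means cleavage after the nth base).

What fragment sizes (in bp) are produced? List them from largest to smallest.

Combined cut positions (sorted): 57, 375, 442.
Linear molecule, 3 cuts → 4 fragments:
  57 − 0 = 57 bp
  375 − 57 = 318 bp
  442 − 375 = 67 bp
  482 − 442 = 40 bp
Sorted largest to smallest: 318, 67, 57, 40 bp.

318, 67, 57, 40 bp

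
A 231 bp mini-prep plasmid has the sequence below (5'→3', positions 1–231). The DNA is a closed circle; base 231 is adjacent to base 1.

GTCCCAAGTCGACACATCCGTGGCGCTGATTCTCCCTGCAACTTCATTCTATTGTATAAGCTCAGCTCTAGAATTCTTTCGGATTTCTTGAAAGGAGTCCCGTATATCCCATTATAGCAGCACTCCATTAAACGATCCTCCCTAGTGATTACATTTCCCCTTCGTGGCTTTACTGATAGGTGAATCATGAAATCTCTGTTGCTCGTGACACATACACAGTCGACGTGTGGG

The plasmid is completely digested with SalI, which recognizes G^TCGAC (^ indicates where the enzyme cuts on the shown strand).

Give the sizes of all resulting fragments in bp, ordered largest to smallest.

211, 20 bp

SalI sites (GTCGAC) start at positions 8, 219.
SalI cuts after the first base of each site, so after positions 8, 219.
Circular molecule, 2 cuts → 2 fragments:
  9–219 → 211 bp
  220–231 then 1–8 → 12 + 8 = 20 bp
Sorted largest to smallest: 211, 20 bp.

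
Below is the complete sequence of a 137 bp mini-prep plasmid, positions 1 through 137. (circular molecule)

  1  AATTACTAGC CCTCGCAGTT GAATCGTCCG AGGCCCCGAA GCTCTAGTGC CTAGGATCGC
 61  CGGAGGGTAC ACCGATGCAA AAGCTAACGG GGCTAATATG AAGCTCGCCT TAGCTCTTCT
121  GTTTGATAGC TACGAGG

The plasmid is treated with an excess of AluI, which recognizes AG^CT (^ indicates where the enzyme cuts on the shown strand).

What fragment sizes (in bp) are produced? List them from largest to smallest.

49, 42, 20, 16, 10 bp

AluI sites (AGCT) start at positions 40, 82, 102, 112, 128.
AluI cuts after base 2 of each site, so after positions 41, 83, 103, 113, 129.
Circular molecule, 5 cuts → 5 fragments:
  42–83 → 42 bp
  84–103 → 20 bp
  104–113 → 10 bp
  114–129 → 16 bp
  130–137 then 1–41 → 8 + 41 = 49 bp
Sorted largest to smallest: 49, 42, 20, 16, 10 bp.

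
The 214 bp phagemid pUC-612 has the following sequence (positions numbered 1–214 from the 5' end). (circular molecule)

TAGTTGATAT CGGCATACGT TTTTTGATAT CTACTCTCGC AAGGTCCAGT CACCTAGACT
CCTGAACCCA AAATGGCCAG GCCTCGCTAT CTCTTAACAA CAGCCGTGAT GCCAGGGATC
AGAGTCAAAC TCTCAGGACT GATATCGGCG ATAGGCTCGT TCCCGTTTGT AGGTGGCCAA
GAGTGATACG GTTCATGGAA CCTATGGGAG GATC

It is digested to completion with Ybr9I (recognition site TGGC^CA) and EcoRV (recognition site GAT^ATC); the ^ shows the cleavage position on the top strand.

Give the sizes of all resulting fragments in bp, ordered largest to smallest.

Ybr9I sites (TGGCCA) start at positions 74, 174.
Ybr9I cuts after base 4 of each site, so after positions 77, 177.
EcoRV sites (GATATC) start at positions 6, 26, 141.
EcoRV cuts after base 3 of each site, so after positions 8, 28, 143.
Combined cut positions: 8, 28, 77, 143, 177.
Circular molecule, 5 cuts → 5 fragments:
  9–28 → 20 bp
  29–77 → 49 bp
  78–143 → 66 bp
  144–177 → 34 bp
  178–214 then 1–8 → 37 + 8 = 45 bp
Sorted largest to smallest: 66, 49, 45, 34, 20 bp.

66, 49, 45, 34, 20 bp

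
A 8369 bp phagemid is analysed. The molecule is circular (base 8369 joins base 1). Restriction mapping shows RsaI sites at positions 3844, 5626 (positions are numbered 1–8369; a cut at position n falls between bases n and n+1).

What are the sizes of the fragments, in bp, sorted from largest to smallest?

Circular molecule, 2 cuts → 2 fragments:
  5626 − 3844 = 1782 bp
  wrap: 8369 − 5626 + 3844 = 6587 bp
Sorted largest to smallest: 6587, 1782 bp.

6587, 1782 bp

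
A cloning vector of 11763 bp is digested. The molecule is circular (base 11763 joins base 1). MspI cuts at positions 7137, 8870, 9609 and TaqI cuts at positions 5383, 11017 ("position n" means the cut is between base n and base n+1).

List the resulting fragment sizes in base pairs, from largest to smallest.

Combined cut positions (sorted): 5383, 7137, 8870, 9609, 11017.
Circular molecule, 5 cuts → 5 fragments:
  7137 − 5383 = 1754 bp
  8870 − 7137 = 1733 bp
  9609 − 8870 = 739 bp
  11017 − 9609 = 1408 bp
  wrap: 11763 − 11017 + 5383 = 6129 bp
Sorted largest to smallest: 6129, 1754, 1733, 1408, 739 bp.

6129, 1754, 1733, 1408, 739 bp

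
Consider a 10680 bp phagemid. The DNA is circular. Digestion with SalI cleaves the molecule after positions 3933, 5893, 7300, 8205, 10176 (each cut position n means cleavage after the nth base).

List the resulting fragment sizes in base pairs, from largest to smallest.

Circular molecule, 5 cuts → 5 fragments:
  5893 − 3933 = 1960 bp
  7300 − 5893 = 1407 bp
  8205 − 7300 = 905 bp
  10176 − 8205 = 1971 bp
  wrap: 10680 − 10176 + 3933 = 4437 bp
Sorted largest to smallest: 4437, 1971, 1960, 1407, 905 bp.

4437, 1971, 1960, 1407, 905 bp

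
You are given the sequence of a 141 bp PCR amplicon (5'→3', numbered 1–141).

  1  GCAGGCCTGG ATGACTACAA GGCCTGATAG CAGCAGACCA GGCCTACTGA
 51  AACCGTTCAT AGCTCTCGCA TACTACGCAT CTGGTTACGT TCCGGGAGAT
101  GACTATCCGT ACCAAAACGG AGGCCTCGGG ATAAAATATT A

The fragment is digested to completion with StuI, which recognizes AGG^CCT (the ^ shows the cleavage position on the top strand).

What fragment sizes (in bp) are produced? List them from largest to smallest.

81, 20, 18, 17, 5 bp

StuI sites (AGGCCT) start at positions 3, 20, 40, 121.
StuI cuts after base 3 of each site, so after positions 5, 22, 42, 123.
Linear molecule, 4 cuts → 5 fragments:
  1–5 → 5 bp
  6–22 → 17 bp
  23–42 → 20 bp
  43–123 → 81 bp
  124–141 → 18 bp
Sorted largest to smallest: 81, 20, 18, 17, 5 bp.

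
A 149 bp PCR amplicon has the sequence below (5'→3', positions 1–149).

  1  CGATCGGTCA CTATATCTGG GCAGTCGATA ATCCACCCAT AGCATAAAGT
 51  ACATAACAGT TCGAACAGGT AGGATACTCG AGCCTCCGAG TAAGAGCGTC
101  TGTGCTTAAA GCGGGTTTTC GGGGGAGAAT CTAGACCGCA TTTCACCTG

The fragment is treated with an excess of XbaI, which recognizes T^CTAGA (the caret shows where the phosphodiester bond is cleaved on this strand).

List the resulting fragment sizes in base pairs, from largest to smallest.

130, 19 bp

The XbaI site (TCTAGA) starts at position 130.
XbaI cuts after the first base of each site, so after position 130.
Linear molecule, 1 cut → 2 fragments:
  1–130 → 130 bp
  131–149 → 19 bp
Sorted largest to smallest: 130, 19 bp.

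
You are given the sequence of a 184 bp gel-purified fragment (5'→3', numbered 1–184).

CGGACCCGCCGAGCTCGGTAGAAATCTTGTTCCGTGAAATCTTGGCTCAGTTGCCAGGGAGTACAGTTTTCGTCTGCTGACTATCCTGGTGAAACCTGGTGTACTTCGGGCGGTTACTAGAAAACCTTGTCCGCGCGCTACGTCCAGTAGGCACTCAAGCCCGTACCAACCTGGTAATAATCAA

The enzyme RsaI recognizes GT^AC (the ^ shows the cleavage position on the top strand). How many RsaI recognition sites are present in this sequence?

3

GTAC occurs starting at positions 61, 101, 163.
RsaI cuts at 3 sites.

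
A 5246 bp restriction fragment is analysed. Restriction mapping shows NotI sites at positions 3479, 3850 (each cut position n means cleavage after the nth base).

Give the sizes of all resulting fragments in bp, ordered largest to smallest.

Linear molecule, 2 cuts → 3 fragments:
  3479 − 0 = 3479 bp
  3850 − 3479 = 371 bp
  5246 − 3850 = 1396 bp
Sorted largest to smallest: 3479, 1396, 371 bp.

3479, 1396, 371 bp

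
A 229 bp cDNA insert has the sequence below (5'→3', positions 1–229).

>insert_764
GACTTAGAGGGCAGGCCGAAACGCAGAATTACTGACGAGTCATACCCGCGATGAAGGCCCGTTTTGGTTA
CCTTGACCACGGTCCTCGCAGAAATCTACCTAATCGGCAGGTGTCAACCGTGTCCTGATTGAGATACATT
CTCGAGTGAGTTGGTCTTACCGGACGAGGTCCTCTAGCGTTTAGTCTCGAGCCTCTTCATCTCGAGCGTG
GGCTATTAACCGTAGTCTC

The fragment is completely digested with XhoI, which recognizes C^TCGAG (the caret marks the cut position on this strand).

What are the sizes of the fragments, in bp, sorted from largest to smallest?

141, 45, 28, 15 bp

XhoI sites (CTCGAG) start at positions 141, 186, 201.
XhoI cuts after the first base of each site, so after positions 141, 186, 201.
Linear molecule, 3 cuts → 4 fragments:
  1–141 → 141 bp
  142–186 → 45 bp
  187–201 → 15 bp
  202–229 → 28 bp
Sorted largest to smallest: 141, 45, 28, 15 bp.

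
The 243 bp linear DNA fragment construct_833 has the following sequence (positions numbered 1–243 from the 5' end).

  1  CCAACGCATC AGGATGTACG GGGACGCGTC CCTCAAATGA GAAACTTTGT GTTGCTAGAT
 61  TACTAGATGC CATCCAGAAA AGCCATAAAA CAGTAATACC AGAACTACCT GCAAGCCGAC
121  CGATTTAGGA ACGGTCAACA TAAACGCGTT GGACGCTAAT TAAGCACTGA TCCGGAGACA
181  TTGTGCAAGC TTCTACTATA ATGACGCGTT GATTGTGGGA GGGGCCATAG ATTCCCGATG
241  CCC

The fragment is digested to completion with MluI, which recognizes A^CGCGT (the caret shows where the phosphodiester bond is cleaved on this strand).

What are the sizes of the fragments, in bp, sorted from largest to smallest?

120, 60, 39, 24 bp

MluI sites (ACGCGT) start at positions 24, 144, 204.
MluI cuts after the first base of each site, so after positions 24, 144, 204.
Linear molecule, 3 cuts → 4 fragments:
  1–24 → 24 bp
  25–144 → 120 bp
  145–204 → 60 bp
  205–243 → 39 bp
Sorted largest to smallest: 120, 60, 39, 24 bp.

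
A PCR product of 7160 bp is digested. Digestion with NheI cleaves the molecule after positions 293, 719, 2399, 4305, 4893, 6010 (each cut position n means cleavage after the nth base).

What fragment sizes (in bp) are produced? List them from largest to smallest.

1906, 1680, 1150, 1117, 588, 426, 293 bp

Linear molecule, 6 cuts → 7 fragments:
  293 − 0 = 293 bp
  719 − 293 = 426 bp
  2399 − 719 = 1680 bp
  4305 − 2399 = 1906 bp
  4893 − 4305 = 588 bp
  6010 − 4893 = 1117 bp
  7160 − 6010 = 1150 bp
Sorted largest to smallest: 1906, 1680, 1150, 1117, 588, 426, 293 bp.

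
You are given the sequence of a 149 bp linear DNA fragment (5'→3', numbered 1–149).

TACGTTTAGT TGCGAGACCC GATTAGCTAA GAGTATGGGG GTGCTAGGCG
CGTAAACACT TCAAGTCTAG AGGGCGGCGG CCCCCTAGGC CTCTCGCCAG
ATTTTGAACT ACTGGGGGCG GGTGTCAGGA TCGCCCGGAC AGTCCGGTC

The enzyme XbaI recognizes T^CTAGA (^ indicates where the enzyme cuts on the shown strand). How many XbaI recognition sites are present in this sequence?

TCTAGA occurs starting at position 66.
XbaI cuts at 1 site.

1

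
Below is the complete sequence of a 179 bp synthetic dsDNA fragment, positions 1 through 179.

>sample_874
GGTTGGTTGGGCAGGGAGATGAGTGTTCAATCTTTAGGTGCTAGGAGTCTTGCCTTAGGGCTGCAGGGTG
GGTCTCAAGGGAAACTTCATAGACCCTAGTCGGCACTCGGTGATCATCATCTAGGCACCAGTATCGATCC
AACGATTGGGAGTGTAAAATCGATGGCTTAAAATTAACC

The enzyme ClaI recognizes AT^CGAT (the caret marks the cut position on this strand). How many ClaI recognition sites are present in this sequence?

2

ATCGAT occurs starting at positions 133, 159.
ClaI cuts at 2 sites.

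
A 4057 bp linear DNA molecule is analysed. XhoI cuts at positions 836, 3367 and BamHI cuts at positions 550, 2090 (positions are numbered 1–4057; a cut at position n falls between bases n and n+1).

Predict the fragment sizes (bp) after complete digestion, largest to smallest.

Combined cut positions (sorted): 550, 836, 2090, 3367.
Linear molecule, 4 cuts → 5 fragments:
  550 − 0 = 550 bp
  836 − 550 = 286 bp
  2090 − 836 = 1254 bp
  3367 − 2090 = 1277 bp
  4057 − 3367 = 690 bp
Sorted largest to smallest: 1277, 1254, 690, 550, 286 bp.

1277, 1254, 690, 550, 286 bp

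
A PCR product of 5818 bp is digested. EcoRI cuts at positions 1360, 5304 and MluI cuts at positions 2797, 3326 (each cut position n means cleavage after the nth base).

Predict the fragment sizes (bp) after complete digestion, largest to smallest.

1978, 1437, 1360, 529, 514 bp

Combined cut positions (sorted): 1360, 2797, 3326, 5304.
Linear molecule, 4 cuts → 5 fragments:
  1360 − 0 = 1360 bp
  2797 − 1360 = 1437 bp
  3326 − 2797 = 529 bp
  5304 − 3326 = 1978 bp
  5818 − 5304 = 514 bp
Sorted largest to smallest: 1978, 1437, 1360, 529, 514 bp.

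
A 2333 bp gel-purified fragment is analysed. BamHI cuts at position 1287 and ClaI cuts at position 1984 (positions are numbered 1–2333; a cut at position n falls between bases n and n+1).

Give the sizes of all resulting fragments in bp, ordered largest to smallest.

1287, 697, 349 bp

Combined cut positions (sorted): 1287, 1984.
Linear molecule, 2 cuts → 3 fragments:
  1287 − 0 = 1287 bp
  1984 − 1287 = 697 bp
  2333 − 1984 = 349 bp
Sorted largest to smallest: 1287, 697, 349 bp.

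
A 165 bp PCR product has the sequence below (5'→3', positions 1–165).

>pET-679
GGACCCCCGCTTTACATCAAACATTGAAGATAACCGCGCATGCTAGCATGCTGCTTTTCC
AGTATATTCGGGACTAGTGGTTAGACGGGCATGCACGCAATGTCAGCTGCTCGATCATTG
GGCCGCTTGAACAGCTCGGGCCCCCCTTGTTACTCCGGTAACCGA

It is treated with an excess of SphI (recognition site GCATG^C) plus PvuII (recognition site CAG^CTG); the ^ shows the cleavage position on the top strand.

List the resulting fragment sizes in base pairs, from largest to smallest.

SphI sites (GCATGC) start at positions 38, 46, 89.
SphI cuts after base 5 of each site (before the last base), so after positions 42, 50, 93.
The PvuII site (CAGCTG) starts at position 104.
PvuII cuts after base 3 of each site, so after position 106.
Combined cut positions: 42, 50, 93, 106.
Linear molecule, 4 cuts → 5 fragments:
  1–42 → 42 bp
  43–50 → 8 bp
  51–93 → 43 bp
  94–106 → 13 bp
  107–165 → 59 bp
Sorted largest to smallest: 59, 43, 42, 13, 8 bp.

59, 43, 42, 13, 8 bp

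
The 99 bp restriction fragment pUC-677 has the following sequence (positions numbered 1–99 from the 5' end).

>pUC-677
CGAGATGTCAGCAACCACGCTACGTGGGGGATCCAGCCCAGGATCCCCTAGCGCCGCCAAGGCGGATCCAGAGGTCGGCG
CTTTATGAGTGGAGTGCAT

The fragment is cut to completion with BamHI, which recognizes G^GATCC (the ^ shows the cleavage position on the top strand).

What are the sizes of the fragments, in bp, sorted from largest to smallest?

35, 29, 23, 12 bp

BamHI sites (GGATCC) start at positions 29, 41, 64.
BamHI cuts after the first base of each site, so after positions 29, 41, 64.
Linear molecule, 3 cuts → 4 fragments:
  1–29 → 29 bp
  30–41 → 12 bp
  42–64 → 23 bp
  65–99 → 35 bp
Sorted largest to smallest: 35, 29, 23, 12 bp.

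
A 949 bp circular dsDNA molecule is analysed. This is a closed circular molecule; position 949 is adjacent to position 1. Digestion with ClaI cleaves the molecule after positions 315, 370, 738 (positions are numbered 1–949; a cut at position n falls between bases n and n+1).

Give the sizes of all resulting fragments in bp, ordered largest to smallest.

526, 368, 55 bp

Circular molecule, 3 cuts → 3 fragments:
  370 − 315 = 55 bp
  738 − 370 = 368 bp
  wrap: 949 − 738 + 315 = 526 bp
Sorted largest to smallest: 526, 368, 55 bp.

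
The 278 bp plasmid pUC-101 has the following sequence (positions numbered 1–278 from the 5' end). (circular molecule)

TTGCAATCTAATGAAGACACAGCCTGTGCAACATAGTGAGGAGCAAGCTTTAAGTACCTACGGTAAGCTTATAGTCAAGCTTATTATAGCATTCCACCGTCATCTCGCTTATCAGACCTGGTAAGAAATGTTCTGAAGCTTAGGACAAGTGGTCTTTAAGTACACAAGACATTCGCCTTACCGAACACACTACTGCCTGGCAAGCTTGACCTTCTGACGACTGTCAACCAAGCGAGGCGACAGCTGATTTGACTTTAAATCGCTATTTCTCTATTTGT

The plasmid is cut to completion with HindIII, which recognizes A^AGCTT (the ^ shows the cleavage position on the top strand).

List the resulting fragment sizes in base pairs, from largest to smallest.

HindIII sites (AAGCTT) start at positions 45, 65, 77, 136, 202.
HindIII cuts after the first base of each site, so after positions 45, 65, 77, 136, 202.
Circular molecule, 5 cuts → 5 fragments:
  46–65 → 20 bp
  66–77 → 12 bp
  78–136 → 59 bp
  137–202 → 66 bp
  203–278 then 1–45 → 76 + 45 = 121 bp
Sorted largest to smallest: 121, 66, 59, 20, 12 bp.

121, 66, 59, 20, 12 bp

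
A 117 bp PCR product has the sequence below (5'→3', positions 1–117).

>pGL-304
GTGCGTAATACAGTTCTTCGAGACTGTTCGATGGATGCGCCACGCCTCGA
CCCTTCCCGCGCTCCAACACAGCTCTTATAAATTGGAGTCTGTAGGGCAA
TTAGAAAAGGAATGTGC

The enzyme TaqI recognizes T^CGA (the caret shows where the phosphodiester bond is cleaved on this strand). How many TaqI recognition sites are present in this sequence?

3

TCGA occurs starting at positions 18, 28, 47.
TaqI cuts at 3 sites.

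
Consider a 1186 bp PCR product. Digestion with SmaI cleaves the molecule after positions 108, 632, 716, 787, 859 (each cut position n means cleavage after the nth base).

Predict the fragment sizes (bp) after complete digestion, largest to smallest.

Linear molecule, 5 cuts → 6 fragments:
  108 − 0 = 108 bp
  632 − 108 = 524 bp
  716 − 632 = 84 bp
  787 − 716 = 71 bp
  859 − 787 = 72 bp
  1186 − 859 = 327 bp
Sorted largest to smallest: 524, 327, 108, 84, 72, 71 bp.

524, 327, 108, 84, 72, 71 bp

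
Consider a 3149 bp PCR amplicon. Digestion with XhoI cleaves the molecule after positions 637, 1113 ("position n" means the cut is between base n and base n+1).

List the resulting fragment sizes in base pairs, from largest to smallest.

Linear molecule, 2 cuts → 3 fragments:
  637 − 0 = 637 bp
  1113 − 637 = 476 bp
  3149 − 1113 = 2036 bp
Sorted largest to smallest: 2036, 637, 476 bp.

2036, 637, 476 bp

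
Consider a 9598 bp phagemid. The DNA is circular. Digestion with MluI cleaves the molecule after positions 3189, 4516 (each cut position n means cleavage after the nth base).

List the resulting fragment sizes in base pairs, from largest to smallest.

Circular molecule, 2 cuts → 2 fragments:
  4516 − 3189 = 1327 bp
  wrap: 9598 − 4516 + 3189 = 8271 bp
Sorted largest to smallest: 8271, 1327 bp.

8271, 1327 bp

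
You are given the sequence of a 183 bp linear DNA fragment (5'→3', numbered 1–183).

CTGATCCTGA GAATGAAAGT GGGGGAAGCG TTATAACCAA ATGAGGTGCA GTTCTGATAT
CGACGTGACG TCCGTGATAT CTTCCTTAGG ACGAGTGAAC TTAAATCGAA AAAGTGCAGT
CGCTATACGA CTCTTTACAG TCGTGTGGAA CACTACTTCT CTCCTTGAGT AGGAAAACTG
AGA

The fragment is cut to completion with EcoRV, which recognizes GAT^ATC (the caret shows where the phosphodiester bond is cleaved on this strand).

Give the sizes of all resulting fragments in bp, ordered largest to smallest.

105, 58, 20 bp

EcoRV sites (GATATC) start at positions 56, 76.
EcoRV cuts after base 3 of each site, so after positions 58, 78.
Linear molecule, 2 cuts → 3 fragments:
  1–58 → 58 bp
  59–78 → 20 bp
  79–183 → 105 bp
Sorted largest to smallest: 105, 58, 20 bp.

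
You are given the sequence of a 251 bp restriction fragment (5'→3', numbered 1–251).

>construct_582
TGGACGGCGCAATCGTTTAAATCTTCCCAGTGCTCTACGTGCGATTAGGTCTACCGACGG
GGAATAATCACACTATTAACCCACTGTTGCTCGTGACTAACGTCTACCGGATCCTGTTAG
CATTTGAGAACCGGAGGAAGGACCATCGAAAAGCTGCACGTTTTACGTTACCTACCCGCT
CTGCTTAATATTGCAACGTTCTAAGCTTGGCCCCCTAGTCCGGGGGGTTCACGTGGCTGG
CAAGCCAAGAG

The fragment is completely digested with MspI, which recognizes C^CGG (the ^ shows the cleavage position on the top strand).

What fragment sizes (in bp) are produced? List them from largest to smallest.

MspI sites (CCGG) start at positions 107, 131, 220.
MspI cuts after the first base of each site, so after positions 107, 131, 220.
Linear molecule, 3 cuts → 4 fragments:
  1–107 → 107 bp
  108–131 → 24 bp
  132–220 → 89 bp
  221–251 → 31 bp
Sorted largest to smallest: 107, 89, 31, 24 bp.

107, 89, 31, 24 bp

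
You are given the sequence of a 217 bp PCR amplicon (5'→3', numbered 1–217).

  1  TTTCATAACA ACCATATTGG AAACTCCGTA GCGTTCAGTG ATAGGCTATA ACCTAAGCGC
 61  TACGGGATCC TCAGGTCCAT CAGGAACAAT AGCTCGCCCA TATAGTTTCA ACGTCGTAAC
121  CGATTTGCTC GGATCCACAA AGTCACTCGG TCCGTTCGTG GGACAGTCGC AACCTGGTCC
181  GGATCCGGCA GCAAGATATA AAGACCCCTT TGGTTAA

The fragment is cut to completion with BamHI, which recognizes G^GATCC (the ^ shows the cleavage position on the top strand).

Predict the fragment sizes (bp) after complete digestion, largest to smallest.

BamHI sites (GGATCC) start at positions 65, 131, 181.
BamHI cuts after the first base of each site, so after positions 65, 131, 181.
Linear molecule, 3 cuts → 4 fragments:
  1–65 → 65 bp
  66–131 → 66 bp
  132–181 → 50 bp
  182–217 → 36 bp
Sorted largest to smallest: 66, 65, 50, 36 bp.

66, 65, 50, 36 bp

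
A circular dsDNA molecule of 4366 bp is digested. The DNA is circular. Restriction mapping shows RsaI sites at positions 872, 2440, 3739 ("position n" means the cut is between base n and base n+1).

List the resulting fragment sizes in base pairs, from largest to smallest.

Circular molecule, 3 cuts → 3 fragments:
  2440 − 872 = 1568 bp
  3739 − 2440 = 1299 bp
  wrap: 4366 − 3739 + 872 = 1499 bp
Sorted largest to smallest: 1568, 1499, 1299 bp.

1568, 1499, 1299 bp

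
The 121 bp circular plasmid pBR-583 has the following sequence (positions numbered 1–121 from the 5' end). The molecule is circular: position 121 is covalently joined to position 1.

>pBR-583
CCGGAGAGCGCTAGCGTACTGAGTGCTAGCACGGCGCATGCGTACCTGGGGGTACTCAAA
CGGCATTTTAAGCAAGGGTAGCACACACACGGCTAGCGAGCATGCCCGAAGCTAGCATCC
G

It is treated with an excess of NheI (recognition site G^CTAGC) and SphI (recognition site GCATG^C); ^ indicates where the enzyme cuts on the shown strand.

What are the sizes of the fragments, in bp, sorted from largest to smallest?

NheI sites (GCTAGC) start at positions 10, 25, 92, 111.
NheI cuts after the first base of each site, so after positions 10, 25, 92, 111.
SphI sites (GCATGC) start at positions 36, 100.
SphI cuts after base 5 of each site (before the last base), so after positions 40, 104.
Combined cut positions: 10, 25, 40, 92, 104, 111.
Circular molecule, 6 cuts → 6 fragments:
  11–25 → 15 bp
  26–40 → 15 bp
  41–92 → 52 bp
  93–104 → 12 bp
  105–111 → 7 bp
  112–121 then 1–10 → 10 + 10 = 20 bp
Sorted largest to smallest: 52, 20, 15, 15, 12, 7 bp.

52, 20, 15, 15, 12, 7 bp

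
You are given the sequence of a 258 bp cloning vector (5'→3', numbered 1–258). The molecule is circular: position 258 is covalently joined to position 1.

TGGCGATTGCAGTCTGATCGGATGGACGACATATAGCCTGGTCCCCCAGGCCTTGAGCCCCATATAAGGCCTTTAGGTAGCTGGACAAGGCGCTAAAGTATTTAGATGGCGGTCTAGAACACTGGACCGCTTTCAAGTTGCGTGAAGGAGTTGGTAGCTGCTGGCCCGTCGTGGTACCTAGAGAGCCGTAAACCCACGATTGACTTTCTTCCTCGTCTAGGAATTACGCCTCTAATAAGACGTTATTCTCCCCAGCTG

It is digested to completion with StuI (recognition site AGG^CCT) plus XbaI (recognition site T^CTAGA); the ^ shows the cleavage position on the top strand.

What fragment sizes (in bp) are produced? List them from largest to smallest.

StuI sites (AGGCCT) start at positions 48, 67.
StuI cuts after base 3 of each site, so after positions 50, 69.
The XbaI site (TCTAGA) starts at position 113.
XbaI cuts after the first base of each site, so after position 113.
Combined cut positions: 50, 69, 113.
Circular molecule, 3 cuts → 3 fragments:
  51–69 → 19 bp
  70–113 → 44 bp
  114–258 then 1–50 → 145 + 50 = 195 bp
Sorted largest to smallest: 195, 44, 19 bp.

195, 44, 19 bp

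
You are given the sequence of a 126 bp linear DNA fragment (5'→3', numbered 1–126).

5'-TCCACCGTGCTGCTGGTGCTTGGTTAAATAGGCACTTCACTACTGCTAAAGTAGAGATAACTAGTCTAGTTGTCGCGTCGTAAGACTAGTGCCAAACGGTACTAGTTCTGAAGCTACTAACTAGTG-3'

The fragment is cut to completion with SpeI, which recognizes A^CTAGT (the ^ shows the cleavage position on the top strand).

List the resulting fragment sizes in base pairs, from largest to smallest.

60, 25, 19, 16, 6 bp

SpeI sites (ACTAGT) start at positions 60, 85, 101, 120.
SpeI cuts after the first base of each site, so after positions 60, 85, 101, 120.
Linear molecule, 4 cuts → 5 fragments:
  1–60 → 60 bp
  61–85 → 25 bp
  86–101 → 16 bp
  102–120 → 19 bp
  121–126 → 6 bp
Sorted largest to smallest: 60, 25, 19, 16, 6 bp.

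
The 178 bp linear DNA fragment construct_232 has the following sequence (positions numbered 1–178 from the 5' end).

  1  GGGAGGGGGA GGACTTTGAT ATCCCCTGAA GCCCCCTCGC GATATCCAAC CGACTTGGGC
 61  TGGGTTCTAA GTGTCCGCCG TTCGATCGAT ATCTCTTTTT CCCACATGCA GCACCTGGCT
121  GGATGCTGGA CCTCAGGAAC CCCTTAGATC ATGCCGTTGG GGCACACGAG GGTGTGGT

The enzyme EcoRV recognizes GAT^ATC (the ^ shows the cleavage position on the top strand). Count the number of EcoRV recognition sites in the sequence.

3

GATATC occurs starting at positions 18, 41, 88.
EcoRV cuts at 3 sites.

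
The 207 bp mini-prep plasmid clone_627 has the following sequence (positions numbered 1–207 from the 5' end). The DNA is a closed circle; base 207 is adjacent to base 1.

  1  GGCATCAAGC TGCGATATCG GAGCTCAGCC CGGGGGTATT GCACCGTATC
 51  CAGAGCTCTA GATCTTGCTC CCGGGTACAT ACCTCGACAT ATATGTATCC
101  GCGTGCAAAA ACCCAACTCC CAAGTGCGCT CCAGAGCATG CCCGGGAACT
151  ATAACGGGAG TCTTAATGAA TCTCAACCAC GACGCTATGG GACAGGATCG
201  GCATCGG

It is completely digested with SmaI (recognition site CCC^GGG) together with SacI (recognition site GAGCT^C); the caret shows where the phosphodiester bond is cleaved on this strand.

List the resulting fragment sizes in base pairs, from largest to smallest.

SmaI sites (CCCGGG) start at positions 29, 70, 141.
SmaI cuts after base 3 of each site, so after positions 31, 72, 143.
SacI sites (GAGCTC) start at positions 21, 53.
SacI cuts after base 5 of each site (before the last base), so after positions 25, 57.
Combined cut positions: 25, 31, 57, 72, 143.
Circular molecule, 5 cuts → 5 fragments:
  26–31 → 6 bp
  32–57 → 26 bp
  58–72 → 15 bp
  73–143 → 71 bp
  144–207 then 1–25 → 64 + 25 = 89 bp
Sorted largest to smallest: 89, 71, 26, 15, 6 bp.

89, 71, 26, 15, 6 bp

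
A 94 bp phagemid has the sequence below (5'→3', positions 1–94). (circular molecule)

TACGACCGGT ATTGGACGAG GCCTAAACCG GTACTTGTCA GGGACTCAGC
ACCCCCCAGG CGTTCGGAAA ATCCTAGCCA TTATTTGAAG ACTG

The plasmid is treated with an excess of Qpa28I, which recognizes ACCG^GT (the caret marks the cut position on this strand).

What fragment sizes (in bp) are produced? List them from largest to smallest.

Qpa28I sites (ACCGGT) start at positions 5, 27.
Qpa28I cuts after base 4 of each site, so after positions 8, 30.
Circular molecule, 2 cuts → 2 fragments:
  9–30 → 22 bp
  31–94 then 1–8 → 64 + 8 = 72 bp
Sorted largest to smallest: 72, 22 bp.

72, 22 bp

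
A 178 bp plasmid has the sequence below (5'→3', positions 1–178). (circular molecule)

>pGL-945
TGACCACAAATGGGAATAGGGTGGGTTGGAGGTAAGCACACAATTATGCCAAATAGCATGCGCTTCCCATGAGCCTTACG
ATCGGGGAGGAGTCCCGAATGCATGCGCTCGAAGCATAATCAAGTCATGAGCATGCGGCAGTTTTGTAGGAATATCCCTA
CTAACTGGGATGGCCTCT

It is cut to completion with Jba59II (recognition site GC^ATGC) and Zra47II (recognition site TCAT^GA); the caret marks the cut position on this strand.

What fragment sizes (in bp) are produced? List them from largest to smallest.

103, 45, 26, 4 bp

Jba59II sites (GCATGC) start at positions 56, 101, 131.
Jba59II cuts after base 2 of each site, so after positions 57, 102, 132.
The Zra47II site (TCATGA) starts at position 125.
Zra47II cuts after base 4 of each site, so after position 128.
Combined cut positions: 57, 102, 128, 132.
Circular molecule, 4 cuts → 4 fragments:
  58–102 → 45 bp
  103–128 → 26 bp
  129–132 → 4 bp
  133–178 then 1–57 → 46 + 57 = 103 bp
Sorted largest to smallest: 103, 45, 26, 4 bp.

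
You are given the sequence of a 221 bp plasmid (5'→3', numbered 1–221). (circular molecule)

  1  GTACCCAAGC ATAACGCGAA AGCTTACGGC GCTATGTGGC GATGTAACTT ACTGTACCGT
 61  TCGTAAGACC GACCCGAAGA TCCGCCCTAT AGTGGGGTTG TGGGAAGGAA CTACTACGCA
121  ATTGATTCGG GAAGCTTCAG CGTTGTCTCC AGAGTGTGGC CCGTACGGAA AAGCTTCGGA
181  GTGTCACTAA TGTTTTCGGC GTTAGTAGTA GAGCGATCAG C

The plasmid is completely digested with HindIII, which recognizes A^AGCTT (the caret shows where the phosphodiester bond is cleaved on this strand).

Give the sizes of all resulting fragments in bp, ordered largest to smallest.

HindIII sites (AAGCTT) start at positions 20, 132, 171.
HindIII cuts after the first base of each site, so after positions 20, 132, 171.
Circular molecule, 3 cuts → 3 fragments:
  21–132 → 112 bp
  133–171 → 39 bp
  172–221 then 1–20 → 50 + 20 = 70 bp
Sorted largest to smallest: 112, 70, 39 bp.

112, 70, 39 bp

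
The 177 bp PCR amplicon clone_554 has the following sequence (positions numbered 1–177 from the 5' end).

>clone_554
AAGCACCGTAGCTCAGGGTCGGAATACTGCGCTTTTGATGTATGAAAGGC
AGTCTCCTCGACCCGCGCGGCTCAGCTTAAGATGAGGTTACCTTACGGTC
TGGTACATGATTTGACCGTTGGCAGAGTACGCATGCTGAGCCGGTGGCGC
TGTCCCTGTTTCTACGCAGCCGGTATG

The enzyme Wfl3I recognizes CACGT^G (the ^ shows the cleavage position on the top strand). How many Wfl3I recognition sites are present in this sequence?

0

No occurrence of CACGTG is present in the sequence.
Wfl3I does not cut: 0 sites.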